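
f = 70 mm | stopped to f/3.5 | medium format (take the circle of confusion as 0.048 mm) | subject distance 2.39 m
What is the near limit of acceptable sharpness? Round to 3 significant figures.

2.21 m

Hyperfocal distance H = f²/(N·c) + f = 70²/(3.5 × 0.048) + 70 = 4900/0.168 + 70 ≈ 29236.7 mm ≈ 29.24 m.
Near limit Dn = s·(H − f)/(H + s − 2f) = 2390 × (29236.7 − 70) / (29236.7 + 2390 − 2 × 70) = 2390 × 29166.7 / 31486.7 ≈ 2213.9 mm ≈ 2.21 m.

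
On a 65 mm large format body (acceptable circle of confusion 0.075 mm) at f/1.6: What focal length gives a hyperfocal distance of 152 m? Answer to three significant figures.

From H = f²/(N·c) + f, with f ≪ H: f ≈ √(H·N·c) = √(152000 × 1.6 × 0.075) = √18240 ≈ 135.1 mm.
The +f correction barely moves this — solving exactly, f² + N·c·f − N·c·H = 0 ⇒ f = (−N·c + √((N·c)² + 4·N·c·H))/2 = (−0.12 + √72960)/2 ≈ 135.00 mm, so f ≈ 135 mm.

135 mm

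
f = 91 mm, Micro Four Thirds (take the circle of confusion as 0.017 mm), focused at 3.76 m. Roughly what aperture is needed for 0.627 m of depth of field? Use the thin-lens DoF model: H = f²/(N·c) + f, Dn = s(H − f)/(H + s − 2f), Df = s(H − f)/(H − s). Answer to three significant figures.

Write h = H − f = f²/(N·c). The thin-lens limits are Dn = s·h/(h + (s−f)) and Df = s·h/(h − (s−f)), so DoF = Df − Dn = 2·s·(s−f)·h / (h² − (s−f)²).
That is a quadratic in h: DoF·h² − 2·s·(s−f)·h − DoF·(s−f)² = 0 ⇒ h = (s−f)·(s + √(s² + DoF²)) / DoF = 3669 × (3760 + √(3760² + 627²)) / 627 = 3669 × (3760 + 3811.92) / 627 ≈ 44308 mm.
Then N = f²/(c·h) = 91² / (0.017 × 44308) = 8281 / 753.24 ≈ 11.

f/11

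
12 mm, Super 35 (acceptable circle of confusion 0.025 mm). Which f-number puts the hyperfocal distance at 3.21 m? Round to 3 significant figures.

f/1.80

Rearrange H = f²/(N·c) + f for N: N = f² / ((H − f)·c).
N = 12² / ((3210 − 12) × 0.025) = 144 / 79.95 ≈ 1.80.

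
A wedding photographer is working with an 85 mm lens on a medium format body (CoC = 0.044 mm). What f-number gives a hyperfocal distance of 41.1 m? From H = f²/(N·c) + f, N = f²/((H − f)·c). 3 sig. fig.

f/4

Rearrange H = f²/(N·c) + f for N: N = f² / ((H − f)·c).
N = 85² / ((41100 − 85) × 0.044) = 7225 / 1805 ≈ 4.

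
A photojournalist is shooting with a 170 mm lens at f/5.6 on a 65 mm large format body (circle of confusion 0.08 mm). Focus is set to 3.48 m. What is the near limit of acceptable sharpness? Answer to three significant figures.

Hyperfocal distance H = f²/(N·c) + f = 170²/(5.6 × 0.08) + 170 = 28900/0.448 + 170 ≈ 64678.9 mm ≈ 64.68 m.
Near limit Dn = s·(H − f)/(H + s − 2f) = 3480 × (64678.9 − 170) / (64678.9 + 3480 − 2 × 170) = 3480 × 64508.9 / 67818.9 ≈ 3310.2 mm ≈ 3.31 m.

3.31 m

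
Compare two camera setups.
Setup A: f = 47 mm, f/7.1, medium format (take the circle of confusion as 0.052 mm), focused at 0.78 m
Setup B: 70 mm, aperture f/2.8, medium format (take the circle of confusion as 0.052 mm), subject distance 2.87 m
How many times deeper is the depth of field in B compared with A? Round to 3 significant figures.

Setup A: H = 47²/(7.1×0.052) + 47 ≈ 6030.2 mm; DoF = Df − Dn = 888.90 − 694.87 ≈ 194.03 mm.
Setup B: H = 70²/(2.8×0.052) + 70 ≈ 33723.8 mm; DoF = Df − Dn = 3130.45 − 2649.56 ≈ 480.89 mm.
Ratio = 480.89 / 194.03 ≈ 2.48.

2.48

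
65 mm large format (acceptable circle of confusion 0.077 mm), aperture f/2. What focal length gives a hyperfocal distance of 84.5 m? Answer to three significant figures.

From H = f²/(N·c) + f, with f ≪ H: f ≈ √(H·N·c) = √(84500 × 2 × 0.077) = √13013 ≈ 114.1 mm.
The +f correction barely moves this — solving exactly, f² + N·c·f − N·c·H = 0 ⇒ f = (−N·c + √((N·c)² + 4·N·c·H))/2 = (−0.154 + √52052)/2 ≈ 114.00 mm, so f ≈ 114 mm.

114 mm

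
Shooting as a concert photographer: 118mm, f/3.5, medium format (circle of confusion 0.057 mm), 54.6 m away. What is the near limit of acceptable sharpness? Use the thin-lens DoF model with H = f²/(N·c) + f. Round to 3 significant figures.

Hyperfocal distance H = f²/(N·c) + f = 118²/(3.5 × 0.057) + 118 = 13924/0.1995 + 118 ≈ 69912.5 mm ≈ 69.91 m.
Near limit Dn = s·(H − f)/(H + s − 2f) = 54600 × (69912.5 − 118) / (69912.5 + 54600 − 2 × 118) = 54600 × 69794.5 / 124276.5 ≈ 30664 mm ≈ 30.7 m.

30.7 m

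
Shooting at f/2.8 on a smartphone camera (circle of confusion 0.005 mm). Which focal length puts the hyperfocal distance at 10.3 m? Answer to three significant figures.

From H = f²/(N·c) + f, with f ≪ H: f ≈ √(H·N·c) = √(10300 × 2.8 × 0.005) = √144.20 ≈ 12.01 mm.
The +f correction barely moves this — solving exactly, f² + N·c·f − N·c·H = 0 ⇒ f = (−N·c + √((N·c)² + 4·N·c·H))/2 = (−0.014 + √576.80)/2 ≈ 12.001 mm, so f ≈ 12.0 mm.

12.0 mm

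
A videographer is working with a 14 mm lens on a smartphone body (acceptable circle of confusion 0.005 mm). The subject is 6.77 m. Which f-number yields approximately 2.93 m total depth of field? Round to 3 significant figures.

f/1.20

Write h = H − f = f²/(N·c). The thin-lens limits are Dn = s·h/(h + (s−f)) and Df = s·h/(h − (s−f)), so DoF = Df − Dn = 2·s·(s−f)·h / (h² − (s−f)²).
That is a quadratic in h: DoF·h² − 2·s·(s−f)·h − DoF·(s−f)² = 0 ⇒ h = (s−f)·(s + √(s² + DoF²)) / DoF = 6756 × (6770 + √(6770² + 2930²)) / 2930 = 6756 × (6770 + 7376.84) / 2930 ≈ 32620 mm.
Then N = f²/(c·h) = 14² / (0.005 × 32620) = 196 / 163.10 ≈ 1.20.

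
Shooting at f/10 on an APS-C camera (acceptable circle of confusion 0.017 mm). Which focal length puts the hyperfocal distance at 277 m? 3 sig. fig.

From H = f²/(N·c) + f, with f ≪ H: f ≈ √(H·N·c) = √(277000 × 10 × 0.017) = √47090 ≈ 217.0 mm.
The +f correction barely moves this — solving exactly, f² + N·c·f − N·c·H = 0 ⇒ f = (−N·c + √((N·c)² + 4·N·c·H))/2 = (−0.17 + √188360)/2 ≈ 216.92 mm, so f ≈ 217 mm.

217 mm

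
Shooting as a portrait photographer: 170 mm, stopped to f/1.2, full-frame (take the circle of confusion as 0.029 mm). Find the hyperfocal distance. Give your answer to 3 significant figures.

Hyperfocal distance H = f²/(N·c) + f = 170²/(1.2 × 0.029) + 170 = 28900/0.0348 + 170 ≈ 830629.8 mm ≈ 831 m.

831 m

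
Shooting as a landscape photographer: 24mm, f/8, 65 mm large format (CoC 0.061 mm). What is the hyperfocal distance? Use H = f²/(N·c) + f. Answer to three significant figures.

1.20 m

Hyperfocal distance H = f²/(N·c) + f = 24²/(8 × 0.061) + 24 = 576/0.488 + 24 ≈ 1204.3 mm ≈ 1.20 m.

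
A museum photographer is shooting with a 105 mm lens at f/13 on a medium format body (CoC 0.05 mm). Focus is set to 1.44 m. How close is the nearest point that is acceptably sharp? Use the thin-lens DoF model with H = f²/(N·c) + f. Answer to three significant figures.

Hyperfocal distance H = f²/(N·c) + f = 105²/(13 × 0.05) + 105 = 11025/0.65 + 105 ≈ 17066.5 mm ≈ 17.07 m.
Near limit Dn = s·(H − f)/(H + s − 2f) = 1440 × (17066.5 − 105) / (17066.5 + 1440 − 2 × 105) = 1440 × 16961.5 / 18296.5 ≈ 1334.9 mm ≈ 1.33 m.

1.33 m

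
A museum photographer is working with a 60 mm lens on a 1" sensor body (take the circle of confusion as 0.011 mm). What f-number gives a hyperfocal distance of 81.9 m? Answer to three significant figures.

Rearrange H = f²/(N·c) + f for N: N = f² / ((H − f)·c).
N = 60² / ((81900 − 60) × 0.011) = 3600 / 900.2 ≈ 4.

f/4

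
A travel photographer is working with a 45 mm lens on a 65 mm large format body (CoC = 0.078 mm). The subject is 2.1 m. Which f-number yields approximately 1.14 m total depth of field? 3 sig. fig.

Write h = H − f = f²/(N·c). The thin-lens limits are Dn = s·h/(h + (s−f)) and Df = s·h/(h − (s−f)), so DoF = Df − Dn = 2·s·(s−f)·h / (h² − (s−f)²).
That is a quadratic in h: DoF·h² − 2·s·(s−f)·h − DoF·(s−f)² = 0 ⇒ h = (s−f)·(s + √(s² + DoF²)) / DoF = 2055 × (2100 + √(2100² + 1140²)) / 1140 = 2055 × (2100 + 2389.48) / 1140 ≈ 8092.9 mm.
Then N = f²/(c·h) = 45² / (0.078 × 8092.9) = 2025 / 631.24 ≈ 3.21.

f/3.21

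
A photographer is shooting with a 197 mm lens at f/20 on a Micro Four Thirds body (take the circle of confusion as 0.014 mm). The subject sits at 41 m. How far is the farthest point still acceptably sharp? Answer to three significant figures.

Hyperfocal distance H = f²/(N·c) + f = 197²/(20 × 0.014) + 197 = 38809/0.28 + 197 ≈ 138800.6 mm ≈ 138.8 m.
Far limit Df = s·(H − f)/(H − s) = 41000 × (138800.6 − 197) / (138800.6 − 41000) = 41000 × 138603.6 / 97800.6 ≈ 58105 mm ≈ 58.1 m.

58.1 m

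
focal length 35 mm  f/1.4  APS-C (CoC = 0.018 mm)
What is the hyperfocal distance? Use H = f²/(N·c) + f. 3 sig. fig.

48.6 m

Hyperfocal distance H = f²/(N·c) + f = 35²/(1.4 × 0.018) + 35 = 1225/0.0252 + 35 ≈ 48646.1 mm ≈ 48.6 m.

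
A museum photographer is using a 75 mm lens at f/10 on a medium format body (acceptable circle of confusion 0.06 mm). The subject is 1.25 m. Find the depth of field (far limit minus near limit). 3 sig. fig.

318 mm

Hyperfocal distance H = f²/(N·c) + f = 75²/(10 × 0.06) + 75 = 5625/0.6 + 75 ≈ 9450.0 mm ≈ 9.450 m.
Near limit Dn = s·(H − f)/(H + s − 2f) = 1250 × (9450.0 − 75) / (9450.0 + 1250 − 2 × 75) = 1250 × 9375.0 / 10550.0 ≈ 1110.78 mm.
Far limit Df = s·(H − f)/(H − s) = 1250 × (9450.0 − 75) / (9450.0 − 1250) = 1250 × 9375.0 / 8200.0 ≈ 1429.12 mm.
Depth of field = Df − Dn = 1429.12 − 1110.78 ≈ 318.34 mm.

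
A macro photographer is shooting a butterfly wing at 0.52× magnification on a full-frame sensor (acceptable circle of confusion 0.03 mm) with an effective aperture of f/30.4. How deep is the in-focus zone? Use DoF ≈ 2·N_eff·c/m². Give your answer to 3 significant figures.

6.75 mm

At magnification m, DoF ≈ 2·N_eff·c/m² = 2 × 30.4 × 0.03 / 0.52² = 1.824 / 0.2704 ≈ 6.75 mm.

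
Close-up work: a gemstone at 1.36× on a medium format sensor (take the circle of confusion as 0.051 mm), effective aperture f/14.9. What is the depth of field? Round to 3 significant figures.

0.822 mm

At magnification m, DoF ≈ 2·N_eff·c/m² = 2 × 14.9 × 0.051 / 1.36² = 1.52 / 1.85 ≈ 0.822 mm.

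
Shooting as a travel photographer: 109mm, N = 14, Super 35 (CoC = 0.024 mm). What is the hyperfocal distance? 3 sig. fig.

Hyperfocal distance H = f²/(N·c) + f = 109²/(14 × 0.024) + 109 = 11881/0.336 + 109 ≈ 35469.1 mm ≈ 35.5 m.

35.5 m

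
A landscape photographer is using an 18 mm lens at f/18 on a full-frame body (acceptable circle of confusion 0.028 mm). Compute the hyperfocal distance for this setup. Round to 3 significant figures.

0.661 m

Hyperfocal distance H = f²/(N·c) + f = 18²/(18 × 0.028) + 18 = 324/0.504 + 18 ≈ 660.9 mm ≈ 0.661 m.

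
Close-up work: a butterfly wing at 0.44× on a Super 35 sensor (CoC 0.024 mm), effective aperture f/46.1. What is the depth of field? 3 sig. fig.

11.4 mm

At magnification m, DoF ≈ 2·N_eff·c/m² = 2 × 46.1 × 0.024 / 0.44² = 2.213 / 0.1936 ≈ 11.4 mm.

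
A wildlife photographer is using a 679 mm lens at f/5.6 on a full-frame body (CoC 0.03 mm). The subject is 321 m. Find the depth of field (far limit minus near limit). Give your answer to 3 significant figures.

Hyperfocal distance H = f²/(N·c) + f = 679²/(5.6 × 0.03) + 679 = 461041/0.168 + 679 ≈ 2744970.7 mm ≈ 2745 m.
Near limit Dn = s·(H − f)/(H + s − 2f) = 321000 × (2744970.7 − 679) / (2744970.7 + 321000 − 2 × 679) = 321000 × 2744291.7 / 3064612.7 ≈ 287448 mm.
Far limit Df = s·(H − f)/(H − s) = 321000 × (2744970.7 − 679) / (2744970.7 − 321000) = 321000 × 2744291.7 / 2423970.7 ≈ 363419 mm.
Depth of field = Df − Dn = 363419 − 287448 ≈ 75971 mm ≈ 76.0 m.

76.0 m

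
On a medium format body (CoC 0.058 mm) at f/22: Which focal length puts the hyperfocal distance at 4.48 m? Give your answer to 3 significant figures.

75.0 mm

From H = f²/(N·c) + f, with f ≪ H: f ≈ √(H·N·c) = √(4480 × 22 × 0.058) = √5716.5 ≈ 75.61 mm.
Exact: f² + N·c·f − N·c·H = 0 ⇒ f = (−N·c + √((N·c)² + 4·N·c·H))/2 = (−1.276 + √22868)/2 ≈ 74.972 mm ≈ 75.0 mm.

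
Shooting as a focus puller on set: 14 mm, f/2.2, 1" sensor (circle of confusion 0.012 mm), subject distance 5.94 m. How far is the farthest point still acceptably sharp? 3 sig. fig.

29.4 m

Hyperfocal distance H = f²/(N·c) + f = 14²/(2.2 × 0.012) + 14 = 196/0.0264 + 14 ≈ 7438.2 mm ≈ 7.438 m.
Far limit Df = s·(H − f)/(H − s) = 5940 × (7438.2 − 14) / (7438.2 − 5940) = 5940 × 7424.2 / 1498.2 ≈ 29434 mm ≈ 29.4 m.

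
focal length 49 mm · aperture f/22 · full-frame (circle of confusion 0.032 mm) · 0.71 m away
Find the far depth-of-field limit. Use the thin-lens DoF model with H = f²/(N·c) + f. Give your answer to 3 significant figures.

Hyperfocal distance H = f²/(N·c) + f = 49²/(22 × 0.032) + 49 = 2401/0.704 + 49 ≈ 3459.5 mm ≈ 3.460 m.
Far limit Df = s·(H − f)/(H − s) = 710 × (3459.5 − 49) / (3459.5 − 710) = 710 × 3410.5 / 2749.5 ≈ 880.69 mm ≈ 0.881 m.

0.881 m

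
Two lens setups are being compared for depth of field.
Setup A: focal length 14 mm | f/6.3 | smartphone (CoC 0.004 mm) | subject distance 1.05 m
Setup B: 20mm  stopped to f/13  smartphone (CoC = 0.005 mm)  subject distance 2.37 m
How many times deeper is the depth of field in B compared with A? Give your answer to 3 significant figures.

Setup A: H = 14²/(6.3×0.004) + 14 ≈ 7791.8 mm; DoF = Df − Dn = 1211.35 − 926.58 ≈ 284.77 mm.
Setup B: H = 20²/(13×0.005) + 20 ≈ 6173.8 mm; DoF = Df − Dn = 3834.2 − 1715.1 ≈ 2119.1 mm.
Ratio = 2119.1 / 284.77 ≈ 7.44.

7.44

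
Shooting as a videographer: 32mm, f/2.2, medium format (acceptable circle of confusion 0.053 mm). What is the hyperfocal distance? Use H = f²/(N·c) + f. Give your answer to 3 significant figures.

8.81 m

Hyperfocal distance H = f²/(N·c) + f = 32²/(2.2 × 0.053) + 32 = 1024/0.1166 + 32 ≈ 8814.2 mm ≈ 8.81 m.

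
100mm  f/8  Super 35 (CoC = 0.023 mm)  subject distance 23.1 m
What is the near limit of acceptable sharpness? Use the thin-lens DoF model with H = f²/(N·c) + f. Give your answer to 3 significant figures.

16.2 m

Hyperfocal distance H = f²/(N·c) + f = 100²/(8 × 0.023) + 100 = 10000/0.184 + 100 ≈ 54447.8 mm ≈ 54.45 m.
Near limit Dn = s·(H − f)/(H + s − 2f) = 23100 × (54447.8 − 100) / (54447.8 + 23100 − 2 × 100) = 23100 × 54347.8 / 77347.8 ≈ 16231 mm ≈ 16.2 m.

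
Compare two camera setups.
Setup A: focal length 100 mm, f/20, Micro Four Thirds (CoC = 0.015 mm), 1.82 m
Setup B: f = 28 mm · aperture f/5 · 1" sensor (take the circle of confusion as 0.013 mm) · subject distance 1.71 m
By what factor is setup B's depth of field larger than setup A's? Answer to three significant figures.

2.58

Setup A: H = 100²/(20×0.015) + 100 ≈ 33433.3 mm; DoF = Df − Dn = 1919.02 − 1730.70 ≈ 188.32 mm.
Setup B: H = 28²/(5×0.013) + 28 ≈ 12089.5 mm; DoF = Df − Dn = 1987.10 − 1500.72 ≈ 486.38 mm.
Ratio = 486.38 / 188.32 ≈ 2.58.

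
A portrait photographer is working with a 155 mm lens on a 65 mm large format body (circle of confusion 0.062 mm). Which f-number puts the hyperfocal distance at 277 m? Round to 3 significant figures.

Rearrange H = f²/(N·c) + f for N: N = f² / ((H − f)·c).
N = 155² / ((277000 − 155) × 0.062) = 24025 / 17164 ≈ 1.40.

f/1.40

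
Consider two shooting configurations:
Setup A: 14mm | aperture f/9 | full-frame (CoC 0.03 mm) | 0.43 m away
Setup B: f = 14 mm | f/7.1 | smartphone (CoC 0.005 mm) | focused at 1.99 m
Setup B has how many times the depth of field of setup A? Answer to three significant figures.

2.23

Setup A: H = 14²/(9×0.03) + 14 ≈ 739.9 mm; DoF = Df − Dn = 1007.17 − 273.35 ≈ 733.82 mm.
Setup B: H = 14²/(7.1×0.005) + 14 ≈ 5535.1 mm; DoF = Df − Dn = 3099.2 − 1465.5 ≈ 1633.7 mm.
Ratio = 1633.7 / 733.82 ≈ 2.23.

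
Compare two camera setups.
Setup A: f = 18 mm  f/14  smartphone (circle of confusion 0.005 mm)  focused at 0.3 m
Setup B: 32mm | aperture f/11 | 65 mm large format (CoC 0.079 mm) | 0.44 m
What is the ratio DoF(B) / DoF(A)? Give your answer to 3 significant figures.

Setup A: H = 18²/(14×0.005) + 18 ≈ 4646.6 mm; DoF = Df − Dn = 319.464 − 282.772 ≈ 36.692 mm.
Setup B: H = 32²/(11×0.079) + 32 ≈ 1210.4 mm; DoF = Df − Dn = 673.03 − 326.84 ≈ 346.19 mm.
Ratio = 346.19 / 36.692 ≈ 9.44.

9.44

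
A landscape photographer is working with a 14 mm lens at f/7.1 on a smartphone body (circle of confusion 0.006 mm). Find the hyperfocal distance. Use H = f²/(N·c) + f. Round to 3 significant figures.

4.61 m

Hyperfocal distance H = f²/(N·c) + f = 14²/(7.1 × 0.006) + 14 = 196/0.0426 + 14 ≈ 4614.9 mm ≈ 4.61 m.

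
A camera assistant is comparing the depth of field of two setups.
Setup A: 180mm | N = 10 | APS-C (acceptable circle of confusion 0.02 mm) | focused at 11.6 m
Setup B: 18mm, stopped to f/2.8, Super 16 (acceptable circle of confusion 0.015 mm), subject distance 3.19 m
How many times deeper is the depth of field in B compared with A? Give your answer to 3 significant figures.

1.92

Setup A: H = 180²/(10×0.02) + 180 ≈ 162180.0 mm; DoF = Df − Dn = 12479.7 − 10836.1 ≈ 1643.6 mm.
Setup B: H = 18²/(2.8×0.015) + 18 ≈ 7732.3 mm; DoF = Df − Dn = 5417.7 − 2260.5 ≈ 3157.2 mm.
Ratio = 3157.2 / 1643.6 ≈ 1.92.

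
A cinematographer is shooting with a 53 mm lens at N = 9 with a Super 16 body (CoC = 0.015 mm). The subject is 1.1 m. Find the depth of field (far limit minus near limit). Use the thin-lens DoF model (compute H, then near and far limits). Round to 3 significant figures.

Hyperfocal distance H = f²/(N·c) + f = 53²/(9 × 0.015) + 53 = 2809/0.135 + 53 ≈ 20860.4 mm ≈ 20.86 m.
Near limit Dn = s·(H − f)/(H + s − 2f) = 1100 × (20860.4 − 53) / (20860.4 + 1100 − 2 × 53) = 1100 × 20807.4 / 21854.4 ≈ 1047.30 mm.
Far limit Df = s·(H − f)/(H − s) = 1100 × (20860.4 − 53) / (20860.4 − 1100) = 1100 × 20807.4 / 19760.4 ≈ 1158.28 mm.
Depth of field = Df − Dn = 1158.28 − 1047.30 ≈ 110.98 mm.

111 mm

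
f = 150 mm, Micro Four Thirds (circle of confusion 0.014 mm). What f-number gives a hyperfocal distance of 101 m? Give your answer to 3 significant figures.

Rearrange H = f²/(N·c) + f for N: N = f² / ((H − f)·c).
N = 150² / ((101000 − 150) × 0.014) = 22500 / 1412 ≈ 15.9.

f/15.9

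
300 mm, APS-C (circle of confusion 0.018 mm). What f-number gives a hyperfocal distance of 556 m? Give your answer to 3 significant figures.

f/9

Rearrange H = f²/(N·c) + f for N: N = f² / ((H − f)·c).
N = 300² / ((556000 − 300) × 0.018) = 90000 / 10003 ≈ 9.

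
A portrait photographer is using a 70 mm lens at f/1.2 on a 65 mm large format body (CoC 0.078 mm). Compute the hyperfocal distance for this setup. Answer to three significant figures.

52.4 m

Hyperfocal distance H = f²/(N·c) + f = 70²/(1.2 × 0.078) + 70 = 4900/0.0936 + 70 ≈ 52420.4 mm ≈ 52.4 m.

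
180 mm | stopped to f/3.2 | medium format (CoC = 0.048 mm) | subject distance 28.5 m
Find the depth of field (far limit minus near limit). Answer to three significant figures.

7.79 m

Hyperfocal distance H = f²/(N·c) + f = 180²/(3.2 × 0.048) + 180 = 32400/0.1536 + 180 ≈ 211117.5 mm ≈ 211.1 m.
Near limit Dn = s·(H − f)/(H + s − 2f) = 28500 × (211117.5 − 180) / (211117.5 + 28500 − 2 × 180) = 28500 × 210937.5 / 239257.5 ≈ 25126.6 mm.
Far limit Df = s·(H − f)/(H − s) = 28500 × (211117.5 − 180) / (211117.5 − 28500) = 28500 × 210937.5 / 182617.5 ≈ 32919.7 mm.
Depth of field = Df − Dn = 32919.7 − 25126.6 ≈ 7793.1 mm ≈ 7.79 m.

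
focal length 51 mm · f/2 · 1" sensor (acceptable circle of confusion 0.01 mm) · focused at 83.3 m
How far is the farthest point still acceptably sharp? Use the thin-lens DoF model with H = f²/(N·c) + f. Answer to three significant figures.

231 m

Hyperfocal distance H = f²/(N·c) + f = 51²/(2 × 0.01) + 51 = 2601/0.02 + 51 ≈ 130101.0 mm ≈ 130.1 m.
Far limit Df = s·(H − f)/(H − s) = 83300 × (130101.0 − 51) / (130101.0 − 83300) = 83300 × 130050.0 / 46801.0 ≈ 231473 mm ≈ 231 m.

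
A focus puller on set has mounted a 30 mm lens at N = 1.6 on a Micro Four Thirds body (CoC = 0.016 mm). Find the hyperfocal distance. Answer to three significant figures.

35.2 m

Hyperfocal distance H = f²/(N·c) + f = 30²/(1.6 × 0.016) + 30 = 900/0.0256 + 30 ≈ 35186.2 mm ≈ 35.2 m.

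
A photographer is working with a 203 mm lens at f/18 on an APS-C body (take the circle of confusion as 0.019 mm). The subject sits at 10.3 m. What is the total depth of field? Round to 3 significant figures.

1.74 m

Hyperfocal distance H = f²/(N·c) + f = 203²/(18 × 0.019) + 203 = 41209/0.342 + 203 ≈ 120697.2 mm ≈ 120.7 m.
Near limit Dn = s·(H − f)/(H + s − 2f) = 10300 × (120697.2 − 203) / (120697.2 + 10300 − 2 × 203) = 10300 × 120494.2 / 130591.2 ≈ 9503.6 mm.
Far limit Df = s·(H − f)/(H − s) = 10300 × (120697.2 − 203) / (120697.2 − 10300) = 10300 × 120494.2 / 110397.2 ≈ 11242.0 mm.
Depth of field = Df − Dn = 11242.0 − 9503.6 ≈ 1738.4 mm ≈ 1.74 m.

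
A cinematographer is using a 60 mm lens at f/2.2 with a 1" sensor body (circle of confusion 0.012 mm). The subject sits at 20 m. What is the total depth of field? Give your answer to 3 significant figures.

5.98 m

Hyperfocal distance H = f²/(N·c) + f = 60²/(2.2 × 0.012) + 60 = 3600/0.0264 + 60 ≈ 136423.6 mm ≈ 136.4 m.
Near limit Dn = s·(H − f)/(H + s − 2f) = 20000 × (136423.6 − 60) / (136423.6 + 20000 − 2 × 60) = 20000 × 136363.6 / 156303.6 ≈ 17448.6 mm.
Far limit Df = s·(H − f)/(H − s) = 20000 × (136423.6 − 60) / (136423.6 − 20000) = 20000 × 136363.6 / 116423.6 ≈ 23425.4 mm.
Depth of field = Df − Dn = 23425.4 − 17448.6 ≈ 5976.8 mm ≈ 5.98 m.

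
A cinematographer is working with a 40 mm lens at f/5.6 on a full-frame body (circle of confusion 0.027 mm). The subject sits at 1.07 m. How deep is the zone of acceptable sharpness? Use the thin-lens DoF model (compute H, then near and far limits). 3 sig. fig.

210 mm

Hyperfocal distance H = f²/(N·c) + f = 40²/(5.6 × 0.027) + 40 = 1600/0.1512 + 40 ≈ 10622.0 mm ≈ 10.62 m.
Near limit Dn = s·(H − f)/(H + s − 2f) = 1070 × (10622.0 − 40) / (10622.0 + 1070 − 2 × 40) = 1070 × 10582.0 / 11612.0 ≈ 975.09 mm.
Far limit Df = s·(H − f)/(H − s) = 1070 × (10622.0 − 40) / (10622.0 − 1070) = 1070 × 10582.0 / 9552.0 ≈ 1185.38 mm.
Depth of field = Df − Dn = 1185.38 − 975.09 ≈ 210.29 mm.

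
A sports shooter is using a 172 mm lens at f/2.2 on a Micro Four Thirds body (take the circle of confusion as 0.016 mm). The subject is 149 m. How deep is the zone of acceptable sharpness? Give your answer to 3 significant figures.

54.5 m

Hyperfocal distance H = f²/(N·c) + f = 172²/(2.2 × 0.016) + 172 = 29584/0.0352 + 172 ≈ 840626.5 mm ≈ 840.6 m.
Near limit Dn = s·(H − f)/(H + s − 2f) = 149000 × (840626.5 − 172) / (840626.5 + 149000 − 2 × 172) = 149000 × 840454.5 / 989282.5 ≈ 126584 mm.
Far limit Df = s·(H − f)/(H − s) = 149000 × (840626.5 − 172) / (840626.5 − 149000) = 149000 × 840454.5 / 691626.5 ≈ 181063 mm.
Depth of field = Df − Dn = 181063 − 126584 ≈ 54479 mm ≈ 54.5 m.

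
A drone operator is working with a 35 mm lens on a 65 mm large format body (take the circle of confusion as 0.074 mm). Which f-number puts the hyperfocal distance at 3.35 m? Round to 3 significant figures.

Rearrange H = f²/(N·c) + f for N: N = f² / ((H − f)·c).
N = 35² / ((3350 − 35) × 0.074) = 1225 / 245.3 ≈ 4.99.

f/4.99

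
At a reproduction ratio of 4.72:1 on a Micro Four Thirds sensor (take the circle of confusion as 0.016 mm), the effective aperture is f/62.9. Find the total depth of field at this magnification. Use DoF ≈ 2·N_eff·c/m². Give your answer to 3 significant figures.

At magnification m, DoF ≈ 2·N_eff·c/m² = 2 × 62.9 × 0.016 / 4.72² = 2.013 / 22.28 ≈ 0.0903 mm.

0.0903 mm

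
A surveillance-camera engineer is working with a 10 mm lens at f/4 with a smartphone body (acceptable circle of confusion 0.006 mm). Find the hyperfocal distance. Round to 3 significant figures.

Hyperfocal distance H = f²/(N·c) + f = 10²/(4 × 0.006) + 10 = 100/0.024 + 10 ≈ 4176.7 mm ≈ 4.18 m.

4.18 m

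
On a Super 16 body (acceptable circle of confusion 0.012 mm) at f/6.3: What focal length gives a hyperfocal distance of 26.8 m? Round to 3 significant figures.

45.0 mm

From H = f²/(N·c) + f, with f ≪ H: f ≈ √(H·N·c) = √(26800 × 6.3 × 0.012) = √2026.1 ≈ 45.01 mm.
The +f correction barely moves this — solving exactly, f² + N·c·f − N·c·H = 0 ⇒ f = (−N·c + √((N·c)² + 4·N·c·H))/2 = (−0.0756 + √8104.3)/2 ≈ 44.974 mm, so f ≈ 45.0 mm.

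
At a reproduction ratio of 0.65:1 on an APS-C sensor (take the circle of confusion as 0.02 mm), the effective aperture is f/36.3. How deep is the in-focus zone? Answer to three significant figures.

3.44 mm

At magnification m, DoF ≈ 2·N_eff·c/m² = 2 × 36.3 × 0.02 / 0.65² = 1.452 / 0.4225 ≈ 3.44 mm.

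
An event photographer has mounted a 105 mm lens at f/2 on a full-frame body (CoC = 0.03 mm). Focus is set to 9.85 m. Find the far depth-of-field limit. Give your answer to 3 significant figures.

10.4 m

Hyperfocal distance H = f²/(N·c) + f = 105²/(2 × 0.03) + 105 = 11025/0.06 + 105 ≈ 183855.0 mm ≈ 183.9 m.
Far limit Df = s·(H − f)/(H − s) = 9850 × (183855.0 − 105) / (183855.0 − 9850) = 9850 × 183750.0 / 174005.0 ≈ 10402 mm ≈ 10.4 m.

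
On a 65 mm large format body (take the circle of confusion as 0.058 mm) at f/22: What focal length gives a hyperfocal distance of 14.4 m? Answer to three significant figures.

135 mm

From H = f²/(N·c) + f, with f ≪ H: f ≈ √(H·N·c) = √(14400 × 22 × 0.058) = √18374 ≈ 135.6 mm.
Exact: f² + N·c·f − N·c·H = 0 ⇒ f = (−N·c + √((N·c)² + 4·N·c·H))/2 = (−1.276 + √73499)/2 ≈ 134.92 mm ≈ 135 mm.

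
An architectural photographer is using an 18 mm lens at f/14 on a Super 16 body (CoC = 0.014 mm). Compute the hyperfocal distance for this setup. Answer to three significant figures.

Hyperfocal distance H = f²/(N·c) + f = 18²/(14 × 0.014) + 18 = 324/0.196 + 18 ≈ 1671.1 mm ≈ 1.67 m.

1.67 m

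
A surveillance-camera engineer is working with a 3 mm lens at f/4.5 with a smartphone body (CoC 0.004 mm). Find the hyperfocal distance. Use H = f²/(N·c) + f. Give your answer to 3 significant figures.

Hyperfocal distance H = f²/(N·c) + f = 3²/(4.5 × 0.004) + 3 = 9/0.018 + 3 ≈ 503.0 mm ≈ 0.503 m.

0.503 m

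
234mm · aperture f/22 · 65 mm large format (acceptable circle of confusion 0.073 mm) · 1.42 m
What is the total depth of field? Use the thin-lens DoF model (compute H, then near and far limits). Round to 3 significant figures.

Hyperfocal distance H = f²/(N·c) + f = 234²/(22 × 0.073) + 234 = 54756/1.606 + 234 ≈ 34328.6 mm ≈ 34.33 m.
Near limit Dn = s·(H − f)/(H + s − 2f) = 1420 × (34328.6 − 234) / (34328.6 + 1420 − 2 × 234) = 1420 × 34094.6 / 35280.6 ≈ 1372.265 mm.
Far limit Df = s·(H − f)/(H − s) = 1420 × (34328.6 − 234) / (34328.6 − 1420) = 1420 × 34094.6 / 32908.6 ≈ 1471.176 mm.
Depth of field = Df − Dn = 1471.176 − 1372.265 ≈ 98.911 mm.

98.9 mm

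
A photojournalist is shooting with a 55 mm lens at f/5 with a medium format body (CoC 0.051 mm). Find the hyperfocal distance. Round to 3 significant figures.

Hyperfocal distance H = f²/(N·c) + f = 55²/(5 × 0.051) + 55 = 3025/0.255 + 55 ≈ 11917.7 mm ≈ 11.9 m.

11.9 m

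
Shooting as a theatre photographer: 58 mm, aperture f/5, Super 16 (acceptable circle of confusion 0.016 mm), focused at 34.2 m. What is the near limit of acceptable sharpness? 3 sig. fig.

18.9 m

Hyperfocal distance H = f²/(N·c) + f = 58²/(5 × 0.016) + 58 = 3364/0.08 + 58 ≈ 42108.0 mm ≈ 42.11 m.
Near limit Dn = s·(H − f)/(H + s − 2f) = 34200 × (42108.0 − 58) / (42108.0 + 34200 − 2 × 58) = 34200 × 42050.0 / 76192.0 ≈ 18875 mm ≈ 18.9 m.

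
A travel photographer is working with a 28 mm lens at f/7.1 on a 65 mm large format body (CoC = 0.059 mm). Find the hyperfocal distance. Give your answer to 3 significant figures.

1.90 m

Hyperfocal distance H = f²/(N·c) + f = 28²/(7.1 × 0.059) + 28 = 784/0.4189 + 28 ≈ 1899.6 mm ≈ 1.90 m.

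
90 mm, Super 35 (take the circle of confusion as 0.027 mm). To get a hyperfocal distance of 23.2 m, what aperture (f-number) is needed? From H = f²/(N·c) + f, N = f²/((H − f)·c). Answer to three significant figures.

f/13

Rearrange H = f²/(N·c) + f for N: N = f² / ((H − f)·c).
N = 90² / ((23200 − 90) × 0.027) = 8100 / 624.0 ≈ 13.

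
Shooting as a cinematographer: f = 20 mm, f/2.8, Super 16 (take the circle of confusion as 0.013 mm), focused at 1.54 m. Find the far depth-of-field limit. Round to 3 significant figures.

1.79 m

Hyperfocal distance H = f²/(N·c) + f = 20²/(2.8 × 0.013) + 20 = 400/0.0364 + 20 ≈ 11009.0 mm ≈ 11.01 m.
Far limit Df = s·(H − f)/(H − s) = 1540 × (11009.0 − 20) / (11009.0 − 1540) = 1540 × 10989.0 / 9469.0 ≈ 1787.2 mm ≈ 1.79 m.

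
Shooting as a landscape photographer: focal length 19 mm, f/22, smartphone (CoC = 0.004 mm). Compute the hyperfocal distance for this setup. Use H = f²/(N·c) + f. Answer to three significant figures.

Hyperfocal distance H = f²/(N·c) + f = 19²/(22 × 0.004) + 19 = 361/0.088 + 19 ≈ 4121.3 mm ≈ 4.12 m.

4.12 m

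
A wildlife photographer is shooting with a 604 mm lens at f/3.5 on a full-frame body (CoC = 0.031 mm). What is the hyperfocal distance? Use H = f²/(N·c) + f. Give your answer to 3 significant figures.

Hyperfocal distance H = f²/(N·c) + f = 604²/(3.5 × 0.031) + 604 = 364816/0.1085 + 604 ≈ 3362963.4 mm ≈ 3360 m.

3360 m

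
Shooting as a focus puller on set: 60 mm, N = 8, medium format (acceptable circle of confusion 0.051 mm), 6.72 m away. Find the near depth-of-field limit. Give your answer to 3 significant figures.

3.83 m

Hyperfocal distance H = f²/(N·c) + f = 60²/(8 × 0.051) + 60 = 3600/0.408 + 60 ≈ 8883.5 mm ≈ 8.884 m.
Near limit Dn = s·(H − f)/(H + s − 2f) = 6720 × (8883.5 − 60) / (8883.5 + 6720 − 2 × 60) = 6720 × 8823.5 / 15483.5 ≈ 3829.5 mm ≈ 3.83 m.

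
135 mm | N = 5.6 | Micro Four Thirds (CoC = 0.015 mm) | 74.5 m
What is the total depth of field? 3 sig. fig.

Hyperfocal distance H = f²/(N·c) + f = 135²/(5.6 × 0.015) + 135 = 18225/0.084 + 135 ≈ 217099.3 mm ≈ 217.1 m.
Near limit Dn = s·(H − f)/(H + s − 2f) = 74500 × (217099.3 − 135) / (217099.3 + 74500 − 2 × 135) = 74500 × 216964.3 / 291329.3 ≈ 55483 mm.
Far limit Df = s·(H − f)/(H − s) = 74500 × (217099.3 − 135) / (217099.3 − 74500) = 74500 × 216964.3 / 142599.3 ≈ 113351 mm.
Depth of field = Df − Dn = 113351 − 55483 ≈ 57868 mm ≈ 57.9 m.

57.9 m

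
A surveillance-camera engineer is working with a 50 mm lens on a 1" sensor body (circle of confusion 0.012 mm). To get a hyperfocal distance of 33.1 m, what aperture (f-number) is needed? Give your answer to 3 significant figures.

Rearrange H = f²/(N·c) + f for N: N = f² / ((H − f)·c).
N = 50² / ((33100 − 50) × 0.012) = 2500 / 396.6 ≈ 6.30.

f/6.30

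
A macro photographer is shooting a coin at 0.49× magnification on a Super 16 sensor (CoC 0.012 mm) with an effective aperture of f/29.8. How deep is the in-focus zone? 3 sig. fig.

2.98 mm

At magnification m, DoF ≈ 2·N_eff·c/m² = 2 × 29.8 × 0.012 / 0.49² = 0.7152 / 0.2401 ≈ 2.98 mm.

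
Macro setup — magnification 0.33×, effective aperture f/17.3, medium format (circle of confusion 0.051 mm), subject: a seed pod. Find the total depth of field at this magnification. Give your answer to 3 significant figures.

16.2 mm

At magnification m, DoF ≈ 2·N_eff·c/m² = 2 × 17.3 × 0.051 / 0.33² = 1.765 / 0.1089 ≈ 16.2 mm.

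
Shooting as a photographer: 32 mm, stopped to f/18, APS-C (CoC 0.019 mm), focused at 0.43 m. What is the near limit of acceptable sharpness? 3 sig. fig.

380 mm

Hyperfocal distance H = f²/(N·c) + f = 32²/(18 × 0.019) + 32 = 1024/0.342 + 32 ≈ 3026.2 mm ≈ 3.026 m.
Near limit Dn = s·(H − f)/(H + s − 2f) = 430 × (3026.2 − 32) / (3026.2 + 430 − 2 × 32) = 430 × 2994.2 / 3392.2 ≈ 379.55 mm.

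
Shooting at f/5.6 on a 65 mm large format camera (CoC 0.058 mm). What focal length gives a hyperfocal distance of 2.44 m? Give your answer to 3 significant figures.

From H = f²/(N·c) + f, with f ≪ H: f ≈ √(H·N·c) = √(2440 × 5.6 × 0.058) = √792.51 ≈ 28.15 mm.
Exact: f² + N·c·f − N·c·H = 0 ⇒ f = (−N·c + √((N·c)² + 4·N·c·H))/2 = (−0.3248 + √3170.2)/2 ≈ 27.990 mm ≈ 28.0 mm.

28.0 mm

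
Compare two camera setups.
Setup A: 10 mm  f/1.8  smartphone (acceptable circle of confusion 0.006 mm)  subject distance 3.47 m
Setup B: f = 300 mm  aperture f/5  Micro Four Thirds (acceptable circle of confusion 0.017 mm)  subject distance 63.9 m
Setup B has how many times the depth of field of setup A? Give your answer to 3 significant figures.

2.56

Setup A: H = 10²/(1.8×0.006) + 10 ≈ 9269.3 mm; DoF = Df − Dn = 5540.3 − 2526.1 ≈ 3014.2 mm.
Setup B: H = 300²/(5×0.017) + 300 ≈ 1059123.5 mm; DoF = Df − Dn = 67983.5 − 60279.2 ≈ 7704.3 mm.
Ratio = 7704.3 / 3014.2 ≈ 2.56.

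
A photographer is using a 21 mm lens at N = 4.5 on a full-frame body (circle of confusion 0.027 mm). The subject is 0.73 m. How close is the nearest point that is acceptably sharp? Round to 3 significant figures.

0.611 m

Hyperfocal distance H = f²/(N·c) + f = 21²/(4.5 × 0.027) + 21 = 441/0.1215 + 21 ≈ 3650.6 mm ≈ 3.651 m.
Near limit Dn = s·(H − f)/(H + s − 2f) = 730 × (3650.6 − 21) / (3650.6 + 730 − 2 × 21) = 730 × 3629.6 / 4338.6 ≈ 610.71 mm ≈ 0.611 m.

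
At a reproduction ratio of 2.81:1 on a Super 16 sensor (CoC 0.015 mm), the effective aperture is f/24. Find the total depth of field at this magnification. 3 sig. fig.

0.0912 mm

At magnification m, DoF ≈ 2·N_eff·c/m² = 2 × 24 × 0.015 / 2.81² = 0.72 / 7.896 ≈ 0.0912 mm.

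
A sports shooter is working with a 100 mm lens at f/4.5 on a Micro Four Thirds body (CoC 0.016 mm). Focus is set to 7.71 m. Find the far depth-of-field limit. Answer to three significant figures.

8.16 m

Hyperfocal distance H = f²/(N·c) + f = 100²/(4.5 × 0.016) + 100 = 10000/0.072 + 100 ≈ 138988.9 mm ≈ 139.0 m.
Far limit Df = s·(H − f)/(H − s) = 7710 × (138988.9 − 100) / (138988.9 − 7710) = 7710 × 138888.9 / 131278.9 ≈ 8156.9 mm ≈ 8.16 m.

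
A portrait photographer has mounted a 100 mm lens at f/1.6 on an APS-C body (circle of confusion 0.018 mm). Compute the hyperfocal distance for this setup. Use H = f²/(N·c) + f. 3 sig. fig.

347 m

Hyperfocal distance H = f²/(N·c) + f = 100²/(1.6 × 0.018) + 100 = 10000/0.0288 + 100 ≈ 347322.2 mm ≈ 347 m.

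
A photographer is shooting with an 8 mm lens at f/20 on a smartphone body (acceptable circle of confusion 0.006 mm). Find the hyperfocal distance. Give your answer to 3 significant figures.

Hyperfocal distance H = f²/(N·c) + f = 8²/(20 × 0.006) + 8 = 64/0.12 + 8 ≈ 541.3 mm ≈ 0.541 m.

0.541 m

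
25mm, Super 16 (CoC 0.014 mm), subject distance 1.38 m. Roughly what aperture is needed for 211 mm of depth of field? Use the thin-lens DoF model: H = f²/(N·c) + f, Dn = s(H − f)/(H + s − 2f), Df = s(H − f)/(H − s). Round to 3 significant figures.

Write h = H − f = f²/(N·c). The thin-lens limits are Dn = s·h/(h + (s−f)) and Df = s·h/(h − (s−f)), so DoF = Df − Dn = 2·s·(s−f)·h / (h² − (s−f)²).
That is a quadratic in h: DoF·h² − 2·s·(s−f)·h − DoF·(s−f)² = 0 ⇒ h = (s−f)·(s + √(s² + DoF²)) / DoF = 1355 × (1380 + √(1380² + 211²)) / 211 = 1355 × (1380 + 1396.04) / 211 ≈ 17827 mm.
Then N = f²/(c·h) = 25² / (0.014 × 17827) = 625 / 249.58 ≈ 2.50.

f/2.50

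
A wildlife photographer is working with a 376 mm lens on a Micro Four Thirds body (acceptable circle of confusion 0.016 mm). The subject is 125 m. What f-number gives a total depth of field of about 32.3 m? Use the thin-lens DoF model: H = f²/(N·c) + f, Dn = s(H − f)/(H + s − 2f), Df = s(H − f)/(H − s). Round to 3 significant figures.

f/9.01

Write h = H − f = f²/(N·c). The thin-lens limits are Dn = s·h/(h + (s−f)) and Df = s·h/(h − (s−f)), so DoF = Df − Dn = 2·s·(s−f)·h / (h² − (s−f)²).
That is a quadratic in h: DoF·h² − 2·s·(s−f)·h − DoF·(s−f)² = 0 ⇒ h = (s−f)·(s + √(s² + DoF²)) / DoF = 124624 × (125000 + √(125000² + 32300²)) / 32300 = 124624 × (125000 + 129106) / 32300 ≈ 980423 mm.
Then N = f²/(c·h) = 376² / (0.016 × 980423) = 141376 / 15687 ≈ 9.01.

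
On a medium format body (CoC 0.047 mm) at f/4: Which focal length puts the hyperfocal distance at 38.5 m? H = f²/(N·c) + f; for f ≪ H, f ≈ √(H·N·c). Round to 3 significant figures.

From H = f²/(N·c) + f, with f ≪ H: f ≈ √(H·N·c) = √(38500 × 4 × 0.047) = √7238.0 ≈ 85.08 mm.
Exact: f² + N·c·f − N·c·H = 0 ⇒ f = (−N·c + √((N·c)² + 4·N·c·H))/2 = (−0.188 + √28952)/2 ≈ 84.982 mm ≈ 85.0 mm.

85.0 mm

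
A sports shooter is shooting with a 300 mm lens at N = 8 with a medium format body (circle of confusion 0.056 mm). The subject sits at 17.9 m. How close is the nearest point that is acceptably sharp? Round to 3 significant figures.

Hyperfocal distance H = f²/(N·c) + f = 300²/(8 × 0.056) + 300 = 90000/0.448 + 300 ≈ 201192.9 mm ≈ 201.2 m.
Near limit Dn = s·(H − f)/(H + s − 2f) = 17900 × (201192.9 − 300) / (201192.9 + 17900 − 2 × 300) = 17900 × 200892.9 / 218492.9 ≈ 16458 mm ≈ 16.5 m.

16.5 m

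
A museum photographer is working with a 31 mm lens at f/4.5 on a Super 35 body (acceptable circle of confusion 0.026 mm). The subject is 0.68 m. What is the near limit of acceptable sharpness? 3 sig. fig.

Hyperfocal distance H = f²/(N·c) + f = 31²/(4.5 × 0.026) + 31 = 961/0.117 + 31 ≈ 8244.7 mm ≈ 8.245 m.
Near limit Dn = s·(H − f)/(H + s − 2f) = 680 × (8244.7 − 31) / (8244.7 + 680 − 2 × 31) = 680 × 8213.7 / 8862.7 ≈ 630.20 mm ≈ 0.630 m.

0.630 m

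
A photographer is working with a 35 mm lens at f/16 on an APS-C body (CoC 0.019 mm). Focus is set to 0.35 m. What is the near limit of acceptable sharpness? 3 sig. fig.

Hyperfocal distance H = f²/(N·c) + f = 35²/(16 × 0.019) + 35 = 1225/0.304 + 35 ≈ 4064.6 mm ≈ 4.065 m.
Near limit Dn = s·(H − f)/(H + s − 2f) = 350 × (4064.6 − 35) / (4064.6 + 350 − 2 × 35) = 350 × 4029.6 / 4344.6 ≈ 324.62 mm.

325 mm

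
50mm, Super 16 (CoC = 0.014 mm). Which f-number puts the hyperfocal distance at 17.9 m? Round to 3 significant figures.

f/10

Rearrange H = f²/(N·c) + f for N: N = f² / ((H − f)·c).
N = 50² / ((17900 − 50) × 0.014) = 2500 / 249.9 ≈ 10.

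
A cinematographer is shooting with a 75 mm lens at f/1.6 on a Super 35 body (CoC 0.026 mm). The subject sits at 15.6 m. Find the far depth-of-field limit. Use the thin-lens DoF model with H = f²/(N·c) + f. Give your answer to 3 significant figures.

17.6 m

Hyperfocal distance H = f²/(N·c) + f = 75²/(1.6 × 0.026) + 75 = 5625/0.0416 + 75 ≈ 135291.3 mm ≈ 135.3 m.
Far limit Df = s·(H − f)/(H − s) = 15600 × (135291.3 − 75) / (135291.3 − 15600) = 15600 × 135216.3 / 119691.3 ≈ 17623 mm ≈ 17.6 m.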